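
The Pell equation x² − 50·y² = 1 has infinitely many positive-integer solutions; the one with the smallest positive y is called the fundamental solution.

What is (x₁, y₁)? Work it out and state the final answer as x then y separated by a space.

99 14

√50 = [7; 14, …], period ℓ=1 (odd) → k=1
k=0  a_k=7  p_k/q_k = 7/1
k=1  a_k=14  p_k/q_k = 99/14
fundamental: x₁=99, y₁=14  (since 9801 − 50·196 = 1)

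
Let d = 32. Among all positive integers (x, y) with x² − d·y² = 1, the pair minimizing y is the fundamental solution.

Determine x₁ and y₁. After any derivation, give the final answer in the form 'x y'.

17 3

d=32: √d = [5; 1,1,1,10] (ℓ=4, even), read p_3/q_3
k=0  a_k=5  p_k/q_k = 5/1
…
k=2  a_k=1  p_k/q_k = 11/2
k=3  a_k=1  p_k/q_k = 17/3
fundamental: x₁=17, y₁=3  (since 289 − 32·9 = 1)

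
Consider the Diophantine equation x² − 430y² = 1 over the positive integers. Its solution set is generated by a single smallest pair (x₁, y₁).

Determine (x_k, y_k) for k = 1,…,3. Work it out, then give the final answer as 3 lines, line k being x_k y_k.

2862251 138030
16384961574001 790153011060
93795745300289010251 4523232492118854090

√430 → a₀=20, period (1,2,1,3,1,…,2,1,40); ℓ=14 even so k=13
step 0: (20, 1)  from 20·(1,0) + (0,1)
…
step 2: (62, 3)  from 2·(21,1) + (20,1)
step 3: (83, 4)  from 1·(62,3) + (21,1)
…
step 5: (394, 19)  from 1·(311,15) + (83,4)
step 6: (2675, 129)  from 6·(394,19) + (311,15)
…
step 9: (155233, 7486)  from 1·(133439,6435) + (21794,1051)
step 10: (599138, 28893)  from 3·(155233,7486) + (133439,6435)
step 11: (754371, 36379)  from 1·(599138,28893) + (155233,7486)
step 12: (2107880, 101651)  from 2·(754371,36379) + (599138,28893)
step 13: (2862251, 138030)  from 1·(2107880,101651) + (754371,36379)
fundamental: x₁=2862251, y₁=138030  (since 8192480787001 − 430·19052280900 = 1)
k=2:  x_2 = 2862251·2862251+430·138030·138030 = 16384961574001,  y_2 = 2862251·138030+138030·2862251 = 790153011060
k=3:  x_3 = 2862251·16384961574001+430·138030·790153011060 = 93795745300289010251,  y_3 = 2862251·790153011060+138030·16384961574001 = 4523232492118854090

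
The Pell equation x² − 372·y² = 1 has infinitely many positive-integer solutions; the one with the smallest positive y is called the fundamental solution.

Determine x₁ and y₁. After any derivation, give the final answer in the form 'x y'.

12151 630

√372 → a₀=19, period (3,2,12,2,3,38); ℓ=6 even so k=5
i=0: a=19 ⇒ p=19, q=1
…
i=3: a=12 ⇒ p=1678, q=87
i=4: a=2 ⇒ p=3491, q=181
i=5: a=3 ⇒ p=12151, q=630
(x₁, y₁) = (12151, 630);  12151² − 372·630² = 1 ✓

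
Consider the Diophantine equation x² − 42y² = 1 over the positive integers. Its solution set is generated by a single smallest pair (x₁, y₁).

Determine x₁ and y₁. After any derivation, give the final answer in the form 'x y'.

13 2

d=42: √d = [6; 2,12] (ℓ=2, even), read p_1/q_1
k=0  a_k=6  p_k/q_k = 6/1
k=1  a_k=2  p_k/q_k = 13/2
→ (13, 2).  Check: 13²=169, 42·2²=168, difference 1.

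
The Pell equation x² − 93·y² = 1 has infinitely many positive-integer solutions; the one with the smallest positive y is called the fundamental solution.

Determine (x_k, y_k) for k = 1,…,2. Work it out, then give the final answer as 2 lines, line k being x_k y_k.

d=93: √d = [9; 1,1,1,4,6,4,1,1,1,18] (ℓ=10, even), read p_9/q_9
k=0  a_k=9  p_k/q_k = 9/1
…
k=6  a_k=4  p_k/q_k = 3491/362
k=7  a_k=1  p_k/q_k = 4330/449
k=8  a_k=1  p_k/q_k = 7821/811
k=9  a_k=1  p_k/q_k = 12151/1260
(x₁, y₁) = (12151, 1260);  12151² − 93·1260² = 1 ✓
n=2: (12151,1260)∘(12151,1260) = (12151·12151+93·1260·1260, 12151·1260+1260·12151) = (295293601,30620520)

12151 1260
295293601 30620520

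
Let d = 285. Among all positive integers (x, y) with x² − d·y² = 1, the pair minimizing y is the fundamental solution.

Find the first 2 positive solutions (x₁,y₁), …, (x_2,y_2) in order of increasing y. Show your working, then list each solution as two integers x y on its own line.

2431 144
11819521 700128

d=285: √d = [16; 1,7,2,7,1,32] (ℓ=6, even), read p_5/q_5
i=0: a=16 ⇒ p=16, q=1
…
i=2: a=7 ⇒ p=135, q=8
…
i=4: a=7 ⇒ p=2144, q=127
i=5: a=1 ⇒ p=2431, q=144
→ (2431, 144).  Check: 2431²=5909761, 285·144²=5909760, difference 1.
k=2:  x_2 = 2431·2431+285·144·144 = 11819521,  y_2 = 2431·144+144·2431 = 700128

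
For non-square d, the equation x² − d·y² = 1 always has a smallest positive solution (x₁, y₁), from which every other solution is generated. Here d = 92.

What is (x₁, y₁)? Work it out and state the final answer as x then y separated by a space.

1151 120

√92 = [9; 1,1,2,4,2,1,1,18, …], period ℓ=8 (even) → k=7
step 0: (9, 1)  from 9·(1,0) + (0,1)
…
step 5: (470, 49)  from 2·(211,22) + (48,5)
step 6: (681, 71)  from 1·(470,49) + (211,22)
step 7: (1151, 120)  from 1·(681,71) + (470,49)
(x₁, y₁) = (1151, 120);  1151² − 92·120² = 1 ✓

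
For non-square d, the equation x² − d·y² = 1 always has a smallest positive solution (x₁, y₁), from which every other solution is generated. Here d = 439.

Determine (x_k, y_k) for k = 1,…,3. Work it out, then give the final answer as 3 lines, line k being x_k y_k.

√439 → a₀=20, period (1,19,1,40); ℓ=4 even so k=3
step 0: (20, 1)  from 20·(1,0) + (0,1)
…
step 2: (419, 20)  from 19·(21,1) + (20,1)
step 3: (440, 21)  from 1·(419,20) + (21,1)
→ (440, 21).  Check: 440²=193600, 439·21²=193599, difference 1.
k=2:  x_2 = 440·440+439·21·21 = 387199,  y_2 = 440·21+21·440 = 18480
k=3:  x_3 = 440·387199+439·21·18480 = 340734680,  y_3 = 440·18480+21·387199 = 16262379

440 21
387199 18480
340734680 16262379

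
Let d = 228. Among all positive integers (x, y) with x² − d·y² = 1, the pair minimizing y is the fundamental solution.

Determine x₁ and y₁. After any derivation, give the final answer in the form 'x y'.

151 10

[15; 10,30] for √228; ℓ=2 ⇒ convergent index 1
i=0: a=15 ⇒ p=15, q=1
i=1: a=10 ⇒ p=151, q=10
fundamental: x₁=151, y₁=10  (since 22801 − 228·100 = 1)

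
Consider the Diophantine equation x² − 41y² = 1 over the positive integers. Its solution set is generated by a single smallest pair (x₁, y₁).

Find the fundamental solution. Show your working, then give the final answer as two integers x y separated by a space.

√41 → a₀=6, period (2,2,12); ℓ=3 odd so k=5
i=0: a=6 ⇒ p=6, q=1
i=1: a=2 ⇒ p=13, q=2
i=2: a=2 ⇒ p=32, q=5
…
i=4: a=2 ⇒ p=826, q=129
i=5: a=2 ⇒ p=2049, q=320
fundamental: x₁=2049, y₁=320  (since 4198401 − 41·102400 = 1)

2049 320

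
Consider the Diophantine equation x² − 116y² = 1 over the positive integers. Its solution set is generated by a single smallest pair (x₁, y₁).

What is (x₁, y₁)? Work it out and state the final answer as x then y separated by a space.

√116 → a₀=10, period (1,3,2,1,4,1,2,3,1,20); ℓ=10 even so k=9
k=0  a_k=10  p_k/q_k = 10/1
k=1  a_k=1  p_k/q_k = 11/1
…
k=4  a_k=1  p_k/q_k = 140/13
…
k=7  a_k=2  p_k/q_k = 2251/209
k=8  a_k=3  p_k/q_k = 7550/701
k=9  a_k=1  p_k/q_k = 9801/910
fundamental: x₁=9801, y₁=910  (since 96059601 − 116·828100 = 1)

9801 910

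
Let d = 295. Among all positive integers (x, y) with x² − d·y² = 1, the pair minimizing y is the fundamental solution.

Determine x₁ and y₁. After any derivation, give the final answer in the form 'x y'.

√295 → a₀=17, period (5,1,2,3,2,6,2,3,2,1,5,34); ℓ=12 even so k=11
step 0: (17, 1)  from 17·(1,0) + (0,1)
…
step 2: (103, 6)  from 1·(86,5) + (17,1)
step 3: (292, 17)  from 2·(103,6) + (86,5)
step 4: (979, 57)  from 3·(292,17) + (103,6)
step 5: (2250, 131)  from 2·(979,57) + (292,17)
…
step 7: (31208, 1817)  from 2·(14479,843) + (2250,131)
…
step 10: (355517, 20699)  from 1·(247414,14405) + (108103,6294)
step 11: (2024999, 117900)  from 5·(355517,20699) + (247414,14405)
(x₁, y₁) = (2024999, 117900);  2024999² − 295·117900² = 1 ✓

2024999 117900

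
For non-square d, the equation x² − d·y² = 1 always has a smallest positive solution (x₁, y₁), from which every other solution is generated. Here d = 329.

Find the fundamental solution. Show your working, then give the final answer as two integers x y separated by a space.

d=329: √d = [18; 7,4,2,1,1,4,1,1,2,4,7,36] (ℓ=12, even), read p_11/q_11
a_0=18:  p_0=18·1+0=18,  q_0=18·0+1=1
…
a_3=2:  p_3=2·526+127=1179,  q_3=2·29+7=65
a_4=1:  p_4=1·1179+526=1705,  q_4=1·65+29=94
…
a_7=1:  p_7=1·13241+2884=16125,  q_7=1·730+159=889
a_8=1:  p_8=1·16125+13241=29366,  q_8=1·889+730=1619
a_9=2:  p_9=2·29366+16125=74857,  q_9=2·1619+889=4127
a_10=4:  p_10=4·74857+29366=328794,  q_10=4·4127+1619=18127
a_11=7:  p_11=7·328794+74857=2376415,  q_11=7·18127+4127=131016
→ (2376415, 131016).  Check: 2376415²=5647348252225, 329·131016²=5647348252224, difference 1.

2376415 131016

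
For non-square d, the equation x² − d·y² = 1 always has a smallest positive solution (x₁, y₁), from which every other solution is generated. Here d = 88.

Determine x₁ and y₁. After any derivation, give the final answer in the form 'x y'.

197 21

d=88: √d = [9; 2,1,1,1,2,18] (ℓ=6, even), read p_5/q_5
a_0=9:  p_0=9·1+0=9,  q_0=9·0+1=1
…
a_2=1:  p_2=1·19+9=28,  q_2=1·2+1=3
…
a_4=1:  p_4=1·47+28=75,  q_4=1·5+3=8
a_5=2:  p_5=2·75+47=197,  q_5=2·8+5=21
→ (197, 21).  Check: 197²=38809, 88·21²=38808, difference 1.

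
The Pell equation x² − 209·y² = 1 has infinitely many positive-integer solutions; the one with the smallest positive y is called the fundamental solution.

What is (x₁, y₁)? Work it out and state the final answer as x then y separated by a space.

46551 3220

[14; 2,5,3,2,3,5,2,28] for √209; ℓ=8 ⇒ convergent index 7
k=0  a_k=14  p_k/q_k = 14/1
k=1  a_k=2  p_k/q_k = 29/2
k=2  a_k=5  p_k/q_k = 159/11
…
k=4  a_k=2  p_k/q_k = 1171/81
…
k=6  a_k=5  p_k/q_k = 21266/1471
k=7  a_k=2  p_k/q_k = 46551/3220
(x₁, y₁) = (46551, 3220);  46551² − 209·3220² = 1 ✓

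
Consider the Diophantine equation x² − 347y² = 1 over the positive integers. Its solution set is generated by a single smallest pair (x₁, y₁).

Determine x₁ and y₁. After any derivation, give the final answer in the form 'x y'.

641602 34443

√347 → a₀=18, period (1,1,1,2,4,…,1,1,36); ℓ=14 even so k=13
a_0=18:  p_0=18·1+0=18,  q_0=18·0+1=1
…
a_2=1:  p_2=1·19+18=37,  q_2=1·1+1=2
…
a_4=2:  p_4=2·56+37=149,  q_4=2·3+2=8
…
a_6=1:  p_6=1·652+149=801,  q_6=1·35+8=43
…
a_9=4:  p_9=4·15070+14269=74549,  q_9=4·809+766=4002
a_10=2:  p_10=2·74549+15070=164168,  q_10=2·4002+809=8813
a_11=1:  p_11=1·164168+74549=238717,  q_11=1·8813+4002=12815
a_12=1:  p_12=1·238717+164168=402885,  q_12=1·12815+8813=21628
a_13=1:  p_13=1·402885+238717=641602,  q_13=1·21628+12815=34443
fundamental: x₁=641602, y₁=34443  (since 411653126404 − 347·1186320249 = 1)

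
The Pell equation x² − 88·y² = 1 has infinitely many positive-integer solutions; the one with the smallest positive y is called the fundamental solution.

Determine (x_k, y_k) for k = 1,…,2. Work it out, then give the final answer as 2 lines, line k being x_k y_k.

√88 = [9; 2,1,1,1,2,18, …], period ℓ=6 (even) → k=5
a_0=9:  p_0=9·1+0=9,  q_0=9·0+1=1
…
a_4=1:  p_4=1·47+28=75,  q_4=1·5+3=8
a_5=2:  p_5=2·75+47=197,  q_5=2·8+5=21
→ (197, 21).  Check: 197²=38809, 88·21²=38808, difference 1.
k=2:  x_2 = 197·197+88·21·21 = 77617,  y_2 = 197·21+21·197 = 8274

197 21
77617 8274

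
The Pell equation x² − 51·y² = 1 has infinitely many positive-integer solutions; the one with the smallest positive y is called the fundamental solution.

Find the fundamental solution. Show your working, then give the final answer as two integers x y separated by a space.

√51 = [7; 7,14, …], period ℓ=2 (even) → k=1
k=0  a_k=7  p_k/q_k = 7/1
k=1  a_k=7  p_k/q_k = 50/7
→ (50, 7).  Check: 50²=2500, 51·7²=2499, difference 1.

50 7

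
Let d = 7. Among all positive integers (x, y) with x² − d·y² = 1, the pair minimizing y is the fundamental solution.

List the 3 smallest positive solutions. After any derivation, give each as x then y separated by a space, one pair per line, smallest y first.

d=7: √d = [2; 1,1,1,4] (ℓ=4, even), read p_3/q_3
step 0: (2, 1)  from 2·(1,0) + (0,1)
step 1: (3, 1)  from 1·(2,1) + (1,0)
step 2: (5, 2)  from 1·(3,1) + (2,1)
step 3: (8, 3)  from 1·(5,2) + (3,1)
(x₁, y₁) = (8, 3);  8² − 7·3² = 1 ✓
n=2: (8,3)∘(8,3) = (8·8+7·3·3, 8·3+3·8) = (127,48)
n=3: (127,48)∘(8,3) = (8·127+7·3·48, 8·48+3·127) = (2024,765)

8 3
127 48
2024 765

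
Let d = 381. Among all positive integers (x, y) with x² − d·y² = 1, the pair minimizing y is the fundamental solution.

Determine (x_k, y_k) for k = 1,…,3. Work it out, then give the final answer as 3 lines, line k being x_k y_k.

1015 52
2060449 105560
4182710455 214286748

√381 → a₀=19, period (1,1,12,1,1,38); ℓ=6 even so k=5
i=0: a=19 ⇒ p=19, q=1
…
i=2: a=1 ⇒ p=39, q=2
i=3: a=12 ⇒ p=488, q=25
i=4: a=1 ⇒ p=527, q=27
i=5: a=1 ⇒ p=1015, q=52
fundamental: x₁=1015, y₁=52  (since 1030225 − 381·2704 = 1)
(x_2, y_2) = (1015·1015 + 381·52·52, 1015·52 + 52·1015) = (2060449, 105560)
(x_3, y_3) = (1015·2060449 + 381·52·105560, 1015·105560 + 52·2060449) = (4182710455, 214286748)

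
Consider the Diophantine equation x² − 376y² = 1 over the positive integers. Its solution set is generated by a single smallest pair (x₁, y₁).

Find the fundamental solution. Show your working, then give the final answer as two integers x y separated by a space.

[19; 2,1,1,3,1,…,1,2,38] for √376; ℓ=16 ⇒ convergent index 15
k=0  a_k=19  p_k/q_k = 19/1
k=1  a_k=2  p_k/q_k = 39/2
k=2  a_k=1  p_k/q_k = 58/3
k=3  a_k=1  p_k/q_k = 97/5
…
k=5  a_k=1  p_k/q_k = 446/23
k=6  a_k=2  p_k/q_k = 1241/64
k=7  a_k=2  p_k/q_k = 2928/151
…
k=9  a_k=2  p_k/q_k = 28834/1487
k=10  a_k=2  p_k/q_k = 70621/3642
k=11  a_k=1  p_k/q_k = 99455/5129
k=12  a_k=3  p_k/q_k = 368986/19029
k=13  a_k=1  p_k/q_k = 468441/24158
k=14  a_k=1  p_k/q_k = 837427/43187
k=15  a_k=2  p_k/q_k = 2143295/110532
(x₁, y₁) = (2143295, 110532);  2143295² − 376·110532² = 1 ✓

2143295 110532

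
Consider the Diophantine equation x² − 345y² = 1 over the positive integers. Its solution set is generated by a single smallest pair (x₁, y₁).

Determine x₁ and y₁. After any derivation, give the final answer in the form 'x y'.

6761 364

√345 → a₀=18, period (1,1,2,1,6,1,2,1,1,36); ℓ=10 even so k=9
i=0: a=18 ⇒ p=18, q=1
i=1: a=1 ⇒ p=19, q=1
…
i=5: a=6 ⇒ p=873, q=47
…
i=7: a=2 ⇒ p=2879, q=155
i=8: a=1 ⇒ p=3882, q=209
i=9: a=1 ⇒ p=6761, q=364
(x₁, y₁) = (6761, 364);  6761² − 345·364² = 1 ✓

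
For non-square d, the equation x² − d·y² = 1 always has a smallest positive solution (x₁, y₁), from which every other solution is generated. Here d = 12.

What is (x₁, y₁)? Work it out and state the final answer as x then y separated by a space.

7 2

√12 = [3; 2,6, …], period ℓ=2 (even) → k=1
a_0=3:  p_0=3·1+0=3,  q_0=3·0+1=1
a_1=2:  p_1=2·3+1=7,  q_1=2·1+0=2
→ (7, 2).  Check: 7²=49, 12·2²=48, difference 1.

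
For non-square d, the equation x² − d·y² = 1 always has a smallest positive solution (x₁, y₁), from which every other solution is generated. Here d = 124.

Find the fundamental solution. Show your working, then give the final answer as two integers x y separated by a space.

√124 = [11; 7,2,1,1,1,…,2,7,22, …], period ℓ=16 (even) → k=15
a_0=11:  p_0=11·1+0=11,  q_0=11·0+1=1
…
a_2=2:  p_2=2·78+11=167,  q_2=2·7+1=15
a_3=1:  p_3=1·167+78=245,  q_3=1·15+7=22
a_4=1:  p_4=1·245+167=412,  q_4=1·22+15=37
a_5=1:  p_5=1·412+245=657,  q_5=1·37+22=59
a_6=3:  p_6=3·657+412=2383,  q_6=3·59+37=214
a_7=1:  p_7=1·2383+657=3040,  q_7=1·214+59=273
a_8=4:  p_8=4·3040+2383=14543,  q_8=4·273+214=1306
a_9=1:  p_9=1·14543+3040=17583,  q_9=1·1306+273=1579
…
a_11=1:  p_11=1·67292+17583=84875,  q_11=1·6043+1579=7622
a_12=1:  p_12=1·84875+67292=152167,  q_12=1·7622+6043=13665
a_13=1:  p_13=1·152167+84875=237042,  q_13=1·13665+7622=21287
a_14=2:  p_14=2·237042+152167=626251,  q_14=2·21287+13665=56239
a_15=7:  p_15=7·626251+237042=4620799,  q_15=7·56239+21287=414960
fundamental: x₁=4620799, y₁=414960  (since 21351783398401 − 124·172191801600 = 1)

4620799 414960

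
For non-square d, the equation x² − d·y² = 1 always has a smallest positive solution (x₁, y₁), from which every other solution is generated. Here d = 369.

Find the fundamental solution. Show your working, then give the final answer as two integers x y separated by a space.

8396801 437120

√369 → a₀=19, period (4,1,3,2,7,4,7,2,3,1,4,38); ℓ=12 even so k=11
i=0: a=19 ⇒ p=19, q=1
…
i=4: a=2 ⇒ p=826, q=43
i=5: a=7 ⇒ p=6147, q=320
i=6: a=4 ⇒ p=25414, q=1323
i=7: a=7 ⇒ p=184045, q=9581
i=8: a=2 ⇒ p=393504, q=20485
i=9: a=3 ⇒ p=1364557, q=71036
i=10: a=1 ⇒ p=1758061, q=91521
i=11: a=4 ⇒ p=8396801, q=437120
fundamental: x₁=8396801, y₁=437120  (since 70506267033601 − 369·191073894400 = 1)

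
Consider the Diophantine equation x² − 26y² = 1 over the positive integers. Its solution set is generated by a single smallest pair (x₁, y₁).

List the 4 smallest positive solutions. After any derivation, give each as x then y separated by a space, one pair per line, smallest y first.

[5; 10] for √26; ℓ=1 ⇒ convergent index 1
step 0: (5, 1)  from 5·(1,0) + (0,1)
step 1: (51, 10)  from 10·(5,1) + (1,0)
(x₁, y₁) = (51, 10);  51² − 26·10² = 1 ✓
(51+10√26)^2 = 5201 + 1020√26
(51+10√26)^3 = 530451 + 104030√26
(51+10√26)^4 = 54100801 + 10610040√26

51 10
5201 1020
530451 104030
54100801 10610040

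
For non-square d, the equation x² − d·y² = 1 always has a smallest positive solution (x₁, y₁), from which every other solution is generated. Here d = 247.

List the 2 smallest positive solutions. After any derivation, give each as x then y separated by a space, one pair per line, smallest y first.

[15; 1,2,1,1,9,1,9,1,1,2,1,30] for √247; ℓ=12 ⇒ convergent index 11
a_0=15:  p_0=15·1+0=15,  q_0=15·0+1=1
a_1=1:  p_1=1·15+1=16,  q_1=1·1+0=1
a_2=2:  p_2=2·16+15=47,  q_2=2·1+1=3
a_3=1:  p_3=1·47+16=63,  q_3=1·3+1=4
…
a_5=9:  p_5=9·110+63=1053,  q_5=9·7+4=67
a_6=1:  p_6=1·1053+110=1163,  q_6=1·67+7=74
a_7=9:  p_7=9·1163+1053=11520,  q_7=9·74+67=733
a_8=1:  p_8=1·11520+1163=12683,  q_8=1·733+74=807
a_9=1:  p_9=1·12683+11520=24203,  q_9=1·807+733=1540
a_10=2:  p_10=2·24203+12683=61089,  q_10=2·1540+807=3887
a_11=1:  p_11=1·61089+24203=85292,  q_11=1·3887+1540=5427
fundamental: x₁=85292, y₁=5427  (since 7274725264 − 247·29452329 = 1)
n=2: (85292,5427)∘(85292,5427) = (85292·85292+247·5427·5427, 85292·5427+5427·85292) = (14549450527,925759368)

85292 5427
14549450527 925759368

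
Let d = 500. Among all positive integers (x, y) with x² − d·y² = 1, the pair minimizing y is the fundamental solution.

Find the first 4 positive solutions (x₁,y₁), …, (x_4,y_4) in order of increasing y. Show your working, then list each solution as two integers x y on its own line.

930249 41602
1730726404001 77400437796
3220013013190122249 144003359718540806
5990827771012465337616001 267917962749548332043592

d=500: √d = [22; 2,1,3,2,1,…,1,2,44] (ℓ=14, even), read p_13/q_13
i=0: a=22 ⇒ p=22, q=1
i=1: a=2 ⇒ p=45, q=2
i=2: a=1 ⇒ p=67, q=3
i=3: a=3 ⇒ p=246, q=11
i=4: a=2 ⇒ p=559, q=25
…
i=8: a=1 ⇒ p=15809, q=707
i=9: a=1 ⇒ p=30254, q=1353
i=10: a=2 ⇒ p=76317, q=3413
i=11: a=3 ⇒ p=259205, q=11592
i=12: a=1 ⇒ p=335522, q=15005
i=13: a=2 ⇒ p=930249, q=41602
→ (930249, 41602).  Check: 930249²=865363202001, 500·41602²=865363202000, difference 1.
n=2: (930249,41602)∘(930249,41602) = (930249·930249+500·41602·41602, 930249·41602+41602·930249) = (1730726404001,77400437796)
n=3: (1730726404001,77400437796)∘(930249,41602) = (930249·1730726404001+500·41602·77400437796, 930249·77400437796+41602·1730726404001) = (3220013013190122249,144003359718540806)
n=4: (3220013013190122249,144003359718540806)∘(930249,41602) = (930249·3220013013190122249+500·41602·144003359718540806, 930249·144003359718540806+41602·3220013013190122249) = (5990827771012465337616001,267917962749548332043592)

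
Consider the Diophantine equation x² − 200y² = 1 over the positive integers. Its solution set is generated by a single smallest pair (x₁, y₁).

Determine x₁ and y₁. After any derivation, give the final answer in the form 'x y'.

√200 → a₀=14, period (7,28); ℓ=2 even so k=1
k=0  a_k=14  p_k/q_k = 14/1
k=1  a_k=7  p_k/q_k = 99/7
fundamental: x₁=99, y₁=7  (since 9801 − 200·49 = 1)

99 7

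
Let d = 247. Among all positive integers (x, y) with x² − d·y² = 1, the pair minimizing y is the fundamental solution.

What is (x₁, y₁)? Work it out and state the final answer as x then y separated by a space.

√247 = [15; 1,2,1,1,9,1,9,1,1,2,1,30, …], period ℓ=12 (even) → k=11
step 0: (15, 1)  from 15·(1,0) + (0,1)
step 1: (16, 1)  from 1·(15,1) + (1,0)
…
step 3: (63, 4)  from 1·(47,3) + (16,1)
step 4: (110, 7)  from 1·(63,4) + (47,3)
step 5: (1053, 67)  from 9·(110,7) + (63,4)
step 6: (1163, 74)  from 1·(1053,67) + (110,7)
…
step 8: (12683, 807)  from 1·(11520,733) + (1163,74)
…
step 10: (61089, 3887)  from 2·(24203,1540) + (12683,807)
step 11: (85292, 5427)  from 1·(61089,3887) + (24203,1540)
fundamental: x₁=85292, y₁=5427  (since 7274725264 − 247·29452329 = 1)

85292 5427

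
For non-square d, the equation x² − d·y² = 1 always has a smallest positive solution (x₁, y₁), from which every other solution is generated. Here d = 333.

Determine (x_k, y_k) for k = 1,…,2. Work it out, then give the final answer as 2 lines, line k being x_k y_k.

d=333: √d = [18; 4,36] (ℓ=2, even), read p_1/q_1
i=0: a=18 ⇒ p=18, q=1
i=1: a=4 ⇒ p=73, q=4
→ (73, 4).  Check: 73²=5329, 333·4²=5328, difference 1.
n=2: (73,4)∘(73,4) = (73·73+333·4·4, 73·4+4·73) = (10657,584)

73 4
10657 584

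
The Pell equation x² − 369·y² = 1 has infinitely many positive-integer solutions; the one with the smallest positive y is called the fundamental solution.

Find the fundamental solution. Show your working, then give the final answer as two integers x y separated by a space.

√369 → a₀=19, period (4,1,3,2,7,4,7,2,3,1,4,38); ℓ=12 even so k=11
step 0: (19, 1)  from 19·(1,0) + (0,1)
step 1: (77, 4)  from 4·(19,1) + (1,0)
…
step 3: (365, 19)  from 3·(96,5) + (77,4)
step 4: (826, 43)  from 2·(365,19) + (96,5)
step 5: (6147, 320)  from 7·(826,43) + (365,19)
…
step 7: (184045, 9581)  from 7·(25414,1323) + (6147,320)
step 8: (393504, 20485)  from 2·(184045,9581) + (25414,1323)
step 9: (1364557, 71036)  from 3·(393504,20485) + (184045,9581)
step 10: (1758061, 91521)  from 1·(1364557,71036) + (393504,20485)
step 11: (8396801, 437120)  from 4·(1758061,91521) + (1364557,71036)
fundamental: x₁=8396801, y₁=437120  (since 70506267033601 − 369·191073894400 = 1)

8396801 437120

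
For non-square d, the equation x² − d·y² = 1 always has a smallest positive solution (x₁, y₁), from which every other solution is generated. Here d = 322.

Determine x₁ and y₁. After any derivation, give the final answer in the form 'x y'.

√322 → a₀=17, period (1,16,1,34); ℓ=4 even so k=3
i=0: a=17 ⇒ p=17, q=1
…
i=2: a=16 ⇒ p=305, q=17
i=3: a=1 ⇒ p=323, q=18
fundamental: x₁=323, y₁=18  (since 104329 − 322·324 = 1)

323 18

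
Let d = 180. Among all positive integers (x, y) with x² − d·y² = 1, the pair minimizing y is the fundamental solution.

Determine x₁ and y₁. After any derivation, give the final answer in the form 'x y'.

161 12

d=180: √d = [13; 2,2,2,26] (ℓ=4, even), read p_3/q_3
step 0: (13, 1)  from 13·(1,0) + (0,1)
…
step 2: (67, 5)  from 2·(27,2) + (13,1)
step 3: (161, 12)  from 2·(67,5) + (27,2)
→ (161, 12).  Check: 161²=25921, 180·12²=25920, difference 1.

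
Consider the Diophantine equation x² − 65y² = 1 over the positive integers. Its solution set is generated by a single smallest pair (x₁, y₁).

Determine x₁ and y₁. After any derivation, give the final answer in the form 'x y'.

√65 = [8; 16, …], period ℓ=1 (odd) → k=1
k=0  a_k=8  p_k/q_k = 8/1
k=1  a_k=16  p_k/q_k = 129/16
(x₁, y₁) = (129, 16);  129² − 65·16² = 1 ✓

129 16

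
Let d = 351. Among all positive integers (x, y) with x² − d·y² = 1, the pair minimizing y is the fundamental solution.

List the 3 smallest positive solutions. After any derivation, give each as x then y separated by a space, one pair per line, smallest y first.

62425 3332
7793761249 416000200
973051091875225 51937624966668

[18; 1,2,1,3,2,2,2,3,1,2,1,36] for √351; ℓ=12 ⇒ convergent index 11
a_0=18:  p_0=18·1+0=18,  q_0=18·0+1=1
a_1=1:  p_1=1·18+1=19,  q_1=1·1+0=1
a_2=2:  p_2=2·19+18=56,  q_2=2·1+1=3
a_3=1:  p_3=1·56+19=75,  q_3=1·3+1=4
…
a_5=2:  p_5=2·281+75=637,  q_5=2·15+4=34
…
a_7=2:  p_7=2·1555+637=3747,  q_7=2·83+34=200
a_8=3:  p_8=3·3747+1555=12796,  q_8=3·200+83=683
a_9=1:  p_9=1·12796+3747=16543,  q_9=1·683+200=883
a_10=2:  p_10=2·16543+12796=45882,  q_10=2·883+683=2449
a_11=1:  p_11=1·45882+16543=62425,  q_11=1·2449+883=3332
(x₁, y₁) = (62425, 3332);  62425² − 351·3332² = 1 ✓
k=2:  x_2 = 62425·62425+351·3332·3332 = 7793761249,  y_2 = 62425·3332+3332·62425 = 416000200
k=3:  x_3 = 62425·7793761249+351·3332·416000200 = 973051091875225,  y_3 = 62425·416000200+3332·7793761249 = 51937624966668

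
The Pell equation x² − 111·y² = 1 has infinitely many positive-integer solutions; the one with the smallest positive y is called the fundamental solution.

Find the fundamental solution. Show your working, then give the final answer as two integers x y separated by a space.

√111 = [10; 1,1,6,1,1,20, …], period ℓ=6 (even) → k=5
step 0: (10, 1)  from 10·(1,0) + (0,1)
step 1: (11, 1)  from 1·(10,1) + (1,0)
step 2: (21, 2)  from 1·(11,1) + (10,1)
…
step 4: (158, 15)  from 1·(137,13) + (21,2)
step 5: (295, 28)  from 1·(158,15) + (137,13)
→ (295, 28).  Check: 295²=87025, 111·28²=87024, difference 1.

295 28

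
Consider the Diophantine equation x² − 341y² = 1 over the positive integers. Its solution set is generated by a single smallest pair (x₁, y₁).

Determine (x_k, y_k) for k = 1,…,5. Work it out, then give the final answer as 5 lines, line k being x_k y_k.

10626551 575460
225847172311201 12230310076920
4799952989541519968951 259932027556408030380
102013890481930631287980124801 5524361894723138392975161840
2168111619829296063734843424848413751 117409826833463862093989641643997300

[18; 2,6,1,8,2,…,6,2,36] for √341; ℓ=14 ⇒ convergent index 13
a_0=18:  p_0=18·1+0=18,  q_0=18·0+1=1
…
a_3=1:  p_3=1·240+37=277,  q_3=1·13+2=15
…
a_5=2:  p_5=2·2456+277=5189,  q_5=2·133+15=281
a_6=1:  p_6=1·5189+2456=7645,  q_6=1·281+133=414
a_7=2:  p_7=2·7645+5189=20479,  q_7=2·414+281=1109
a_8=1:  p_8=1·20479+7645=28124,  q_8=1·1109+414=1523
a_9=2:  p_9=2·28124+20479=76727,  q_9=2·1523+1109=4155
…
a_12=6:  p_12=6·718667+641940=4953942,  q_12=6·38918+34763=268271
a_13=2:  p_13=2·4953942+718667=10626551,  q_13=2·268271+38918=575460
fundamental: x₁=10626551, y₁=575460  (since 112923586155601 − 341·331154211600 = 1)
k=2:  x_2 = 10626551·10626551+341·575460·575460 = 225847172311201,  y_2 = 10626551·575460+575460·10626551 = 12230310076920
k=3:  x_3 = 10626551·225847172311201+341·575460·12230310076920 = 4799952989541519968951,  y_3 = 10626551·12230310076920+575460·225847172311201 = 259932027556408030380
k=4:  x_4 = 10626551·4799952989541519968951+341·575460·259932027556408030380 = 102013890481930631287980124801,  y_4 = 10626551·259932027556408030380+575460·4799952989541519968951 = 5524361894723138392975161840
k=5:  x_5 = 10626551·102013890481930631287980124801+341·575460·5524361894723138392975161840 = 2168111619829296063734843424848413751,  y_5 = 10626551·5524361894723138392975161840+575460·102013890481930631287980124801 = 117409826833463862093989641643997300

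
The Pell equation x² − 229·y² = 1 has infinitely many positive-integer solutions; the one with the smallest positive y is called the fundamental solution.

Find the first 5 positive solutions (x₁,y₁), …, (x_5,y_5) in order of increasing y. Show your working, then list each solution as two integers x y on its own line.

√229 = [15; 7,1,1,7,30, …], period ℓ=5 (odd) → k=9
k=0  a_k=15  p_k/q_k = 15/1
k=1  a_k=7  p_k/q_k = 106/7
…
k=3  a_k=1  p_k/q_k = 227/15
k=4  a_k=7  p_k/q_k = 1710/113
…
k=8  a_k=1  p_k/q_k = 776325/51301
k=9  a_k=7  p_k/q_k = 5848201/386460
(x₁, y₁) = (5848201, 386460);  5848201² − 229·386460² = 1 ✓
(5848201+386460√229)^2 = 68402909872801 + 4520191516920√229
(5848201+386460√229)^3 = 800067931842043513801 + 52869977098885735380√229
(5848201+386460√229)^4 = 9357916158133073035999171201 + 618388505879356792878585840√229
(5848201+386460√229)^5 = 109453949267819191656474935990205001 + 7232920556944267680961578290412300√229

5848201 386460
68402909872801 4520191516920
800067931842043513801 52869977098885735380
9357916158133073035999171201 618388505879356792878585840
109453949267819191656474935990205001 7232920556944267680961578290412300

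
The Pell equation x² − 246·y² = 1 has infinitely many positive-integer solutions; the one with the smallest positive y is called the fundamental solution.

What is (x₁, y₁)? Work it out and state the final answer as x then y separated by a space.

88805 5662

[15; 1,2,5,1,14,1,5,2,1,30] for √246; ℓ=10 ⇒ convergent index 9
k=0  a_k=15  p_k/q_k = 15/1
…
k=2  a_k=2  p_k/q_k = 47/3
k=3  a_k=5  p_k/q_k = 251/16
k=4  a_k=1  p_k/q_k = 298/19
…
k=6  a_k=1  p_k/q_k = 4721/301
…
k=8  a_k=2  p_k/q_k = 60777/3875
k=9  a_k=1  p_k/q_k = 88805/5662
→ (88805, 5662).  Check: 88805²=7886328025, 246·5662²=7886328024, difference 1.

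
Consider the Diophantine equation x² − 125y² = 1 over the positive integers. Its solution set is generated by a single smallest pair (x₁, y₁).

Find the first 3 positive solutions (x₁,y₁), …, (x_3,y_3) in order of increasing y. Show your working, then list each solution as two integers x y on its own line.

930249 83204
1730726404001 154800875592
3220013013190122249 288006719437081612

√125 = [11; 5,1,1,5,22, …], period ℓ=5 (odd) → k=9
i=0: a=11 ⇒ p=11, q=1
i=1: a=5 ⇒ p=56, q=5
i=2: a=1 ⇒ p=67, q=6
…
i=4: a=5 ⇒ p=682, q=61
i=5: a=22 ⇒ p=15127, q=1353
…
i=7: a=1 ⇒ p=91444, q=8179
i=8: a=1 ⇒ p=167761, q=15005
i=9: a=5 ⇒ p=930249, q=83204
fundamental: x₁=930249, y₁=83204  (since 865363202001 − 125·6922905616 = 1)
k=2:  x_2 = 930249·930249+125·83204·83204 = 1730726404001,  y_2 = 930249·83204+83204·930249 = 154800875592
k=3:  x_3 = 930249·1730726404001+125·83204·154800875592 = 3220013013190122249,  y_3 = 930249·154800875592+83204·1730726404001 = 288006719437081612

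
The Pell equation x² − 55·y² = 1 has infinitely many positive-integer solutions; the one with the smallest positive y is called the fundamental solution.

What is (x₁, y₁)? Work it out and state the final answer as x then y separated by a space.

89 12

√55 = [7; 2,2,2,14, …], period ℓ=4 (even) → k=3
i=0: a=7 ⇒ p=7, q=1
…
i=2: a=2 ⇒ p=37, q=5
i=3: a=2 ⇒ p=89, q=12
→ (89, 12).  Check: 89²=7921, 55·12²=7920, difference 1.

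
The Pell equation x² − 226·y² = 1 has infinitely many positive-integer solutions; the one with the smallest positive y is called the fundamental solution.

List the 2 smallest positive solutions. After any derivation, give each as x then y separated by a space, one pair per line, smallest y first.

[15; 30] for √226; ℓ=1 ⇒ convergent index 1
step 0: (15, 1)  from 15·(1,0) + (0,1)
step 1: (451, 30)  from 30·(15,1) + (1,0)
(x₁, y₁) = (451, 30);  451² − 226·30² = 1 ✓
(x_2, y_2) = (451·451 + 226·30·30, 451·30 + 30·451) = (406801, 27060)

451 30
406801 27060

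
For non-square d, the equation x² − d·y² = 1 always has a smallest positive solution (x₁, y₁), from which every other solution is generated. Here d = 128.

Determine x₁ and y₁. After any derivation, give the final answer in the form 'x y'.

√128 → a₀=11, period (3,5,3,22); ℓ=4 even so k=3
i=0: a=11 ⇒ p=11, q=1
i=1: a=3 ⇒ p=34, q=3
i=2: a=5 ⇒ p=181, q=16
i=3: a=3 ⇒ p=577, q=51
fundamental: x₁=577, y₁=51  (since 332929 − 128·2601 = 1)

577 51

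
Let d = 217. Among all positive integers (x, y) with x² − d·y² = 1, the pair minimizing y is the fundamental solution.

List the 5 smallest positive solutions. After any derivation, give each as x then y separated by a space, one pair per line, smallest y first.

d=217: √d = [14; 1,2,1,2,1,…,2,1,28] (ℓ=16, even), read p_15/q_15
a_0=14:  p_0=14·1+0=14,  q_0=14·0+1=1
a_1=1:  p_1=1·14+1=15,  q_1=1·1+0=1
a_2=2:  p_2=2·15+14=44,  q_2=2·1+1=3
…
a_5=1:  p_5=1·162+59=221,  q_5=1·11+4=15
…
a_7=9:  p_7=9·383+221=3668,  q_7=9·26+15=249
…
a_11=1:  p_11=1·154218+139163=293381,  q_11=1·10469+9447=19916
…
a_14=2:  p_14=2·1034361+740980=2809702,  q_14=2·70217+50301=190735
a_15=1:  p_15=1·2809702+1034361=3844063,  q_15=1·190735+70217=260952
fundamental: x₁=3844063, y₁=260952  (since 14776820347969 − 217·68095946304 = 1)
(3844063+260952√217)^2 = 29553640695937 + 2006231855952√217
(3844063+260952√217)^3 = 227212113429087499999 + 15424163293772565000√217
(3844063+260952√217)^4 = 1746835356769087211376615937 + 118582910847096488831334048√217
(3844063+260952√217)^5 = 13429890324095468173938627689764063 + 911680360039229116129595136549048√217

3844063 260952
29553640695937 2006231855952
227212113429087499999 15424163293772565000
1746835356769087211376615937 118582910847096488831334048
13429890324095468173938627689764063 911680360039229116129595136549048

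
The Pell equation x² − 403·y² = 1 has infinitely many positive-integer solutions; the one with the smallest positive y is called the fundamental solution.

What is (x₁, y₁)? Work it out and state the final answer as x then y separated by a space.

669878 33369

√403 → a₀=20, period (13,2,1,3,1,3,1,2,13,40); ℓ=10 even so k=9
a_0=20:  p_0=20·1+0=20,  q_0=20·0+1=1
…
a_2=2:  p_2=2·261+20=542,  q_2=2·13+1=27
…
a_5=1:  p_5=1·2951+803=3754,  q_5=1·147+40=187
a_6=3:  p_6=3·3754+2951=14213,  q_6=3·187+147=708
…
a_8=2:  p_8=2·17967+14213=50147,  q_8=2·895+708=2498
a_9=13:  p_9=13·50147+17967=669878,  q_9=13·2498+895=33369
fundamental: x₁=669878, y₁=33369  (since 448736534884 − 403·1113490161 = 1)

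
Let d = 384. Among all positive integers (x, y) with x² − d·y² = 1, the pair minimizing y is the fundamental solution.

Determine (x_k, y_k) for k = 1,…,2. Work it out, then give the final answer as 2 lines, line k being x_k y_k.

4801 245
46099201 2352490

√384 = [19; 1,1,2,9,2,1,1,38, …], period ℓ=8 (even) → k=7
i=0: a=19 ⇒ p=19, q=1
i=1: a=1 ⇒ p=20, q=1
…
i=4: a=9 ⇒ p=921, q=47
i=5: a=2 ⇒ p=1940, q=99
i=6: a=1 ⇒ p=2861, q=146
i=7: a=1 ⇒ p=4801, q=245
fundamental: x₁=4801, y₁=245  (since 23049601 − 384·60025 = 1)
(x_2, y_2) = (4801·4801 + 384·245·245, 4801·245 + 245·4801) = (46099201, 2352490)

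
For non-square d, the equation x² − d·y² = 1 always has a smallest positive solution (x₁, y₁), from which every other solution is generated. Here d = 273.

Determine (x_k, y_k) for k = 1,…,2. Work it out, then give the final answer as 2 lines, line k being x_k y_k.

√273 = [16; 1,1,10,1,1,32, …], period ℓ=6 (even) → k=5
step 0: (16, 1)  from 16·(1,0) + (0,1)
step 1: (17, 1)  from 1·(16,1) + (1,0)
…
step 3: (347, 21)  from 10·(33,2) + (17,1)
step 4: (380, 23)  from 1·(347,21) + (33,2)
step 5: (727, 44)  from 1·(380,23) + (347,21)
→ (727, 44).  Check: 727²=528529, 273·44²=528528, difference 1.
n=2: (727,44)∘(727,44) = (727·727+273·44·44, 727·44+44·727) = (1057057,63976)

727 44
1057057 63976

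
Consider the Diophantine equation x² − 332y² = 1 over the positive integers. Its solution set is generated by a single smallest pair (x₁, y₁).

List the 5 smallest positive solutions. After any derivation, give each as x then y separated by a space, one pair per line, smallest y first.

[18; 4,1,1,8,1,1,4,36] for √332; ℓ=8 ⇒ convergent index 7
step 0: (18, 1)  from 18·(1,0) + (0,1)
step 1: (73, 4)  from 4·(18,1) + (1,0)
…
step 4: (1403, 77)  from 8·(164,9) + (91,5)
…
step 6: (2970, 163)  from 1·(1567,86) + (1403,77)
step 7: (13447, 738)  from 4·(2970,163) + (1567,86)
→ (13447, 738).  Check: 13447²=180821809, 332·738²=180821808, difference 1.
(x_2, y_2) = (13447·13447 + 332·738·738, 13447·738 + 738·13447) = (361643617, 19847772)
(x_3, y_3) = (13447·361643617 + 332·738·19847772, 13447·19847772 + 738·361643617) = (9726043422151, 533785979430)
(x_4, y_4) = (13447·9726043422151 + 332·738·533785979430, 13447·533785979430 + 738·9726043422151) = (261572211433685377, 14355640110942648)
(x_5, y_5) = (13447·261572211433685377 + 332·738·14355640110942648, 13447·14355640110942648 + 738·261572211433685377) = (7034723044571491106887, 386080584609905595882)

13447 738
361643617 19847772
9726043422151 533785979430
261572211433685377 14355640110942648
7034723044571491106887 386080584609905595882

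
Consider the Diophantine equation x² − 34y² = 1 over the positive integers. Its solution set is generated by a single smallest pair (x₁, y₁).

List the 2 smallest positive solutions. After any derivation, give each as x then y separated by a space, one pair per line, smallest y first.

35 6
2449 420

[5; 1,4,1,10] for √34; ℓ=4 ⇒ convergent index 3
step 0: (5, 1)  from 5·(1,0) + (0,1)
…
step 2: (29, 5)  from 4·(6,1) + (5,1)
step 3: (35, 6)  from 1·(29,5) + (6,1)
(x₁, y₁) = (35, 6);  35² − 34·6² = 1 ✓
(35+6√34)^2 = 2449 + 420√34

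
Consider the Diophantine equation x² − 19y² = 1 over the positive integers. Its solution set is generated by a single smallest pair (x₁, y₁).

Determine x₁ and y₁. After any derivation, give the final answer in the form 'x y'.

170 39

[4; 2,1,3,1,2,8] for √19; ℓ=6 ⇒ convergent index 5
step 0: (4, 1)  from 4·(1,0) + (0,1)
step 1: (9, 2)  from 2·(4,1) + (1,0)
step 2: (13, 3)  from 1·(9,2) + (4,1)
…
step 4: (61, 14)  from 1·(48,11) + (13,3)
step 5: (170, 39)  from 2·(61,14) + (48,11)
→ (170, 39).  Check: 170²=28900, 19·39²=28899, difference 1.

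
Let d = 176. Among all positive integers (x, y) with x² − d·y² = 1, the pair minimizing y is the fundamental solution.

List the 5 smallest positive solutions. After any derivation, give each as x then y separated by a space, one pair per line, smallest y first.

199 15
79201 5970
31521799 2376045
12545596801 945659940
4993116004999 376370280075

√176 = [13; 3,1,3,26, …], period ℓ=4 (even) → k=3
i=0: a=13 ⇒ p=13, q=1
i=1: a=3 ⇒ p=40, q=3
i=2: a=1 ⇒ p=53, q=4
i=3: a=3 ⇒ p=199, q=15
→ (199, 15).  Check: 199²=39601, 176·15²=39600, difference 1.
k=2:  x_2 = 199·199+176·15·15 = 79201,  y_2 = 199·15+15·199 = 5970
k=3:  x_3 = 199·79201+176·15·5970 = 31521799,  y_3 = 199·5970+15·79201 = 2376045
k=4:  x_4 = 199·31521799+176·15·2376045 = 12545596801,  y_4 = 199·2376045+15·31521799 = 945659940
k=5:  x_5 = 199·12545596801+176·15·945659940 = 4993116004999,  y_5 = 199·945659940+15·12545596801 = 376370280075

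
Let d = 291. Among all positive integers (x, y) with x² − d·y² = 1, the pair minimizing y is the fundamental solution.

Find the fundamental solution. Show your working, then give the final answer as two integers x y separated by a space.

290 17

[17; 17,34] for √291; ℓ=2 ⇒ convergent index 1
step 0: (17, 1)  from 17·(1,0) + (0,1)
step 1: (290, 17)  from 17·(17,1) + (1,0)
→ (290, 17).  Check: 290²=84100, 291·17²=84099, difference 1.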